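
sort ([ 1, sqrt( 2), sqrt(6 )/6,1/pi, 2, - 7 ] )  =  [ - 7,1/pi,sqrt( 6 ) /6, 1,sqrt( 2 ), 2]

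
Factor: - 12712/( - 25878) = 28/57 = 2^2*3^(-1) * 7^1*19^ ( - 1) 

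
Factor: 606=2^1*3^1*101^1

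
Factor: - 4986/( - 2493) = 2^1 = 2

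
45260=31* 1460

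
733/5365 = 733/5365 =0.14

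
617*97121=59923657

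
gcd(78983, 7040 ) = 1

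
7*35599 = 249193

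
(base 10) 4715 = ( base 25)7DF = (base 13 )21B9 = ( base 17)g56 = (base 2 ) 1001001101011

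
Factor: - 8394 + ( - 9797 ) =-18191^1=-18191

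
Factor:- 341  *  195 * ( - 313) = 20812935  =  3^1*5^1 * 11^1 * 13^1 * 31^1*313^1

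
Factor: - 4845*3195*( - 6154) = 2^1*3^3*5^2* 17^2 * 19^1*71^1*181^1 = 95262535350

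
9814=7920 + 1894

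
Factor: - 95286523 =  - 95286523^1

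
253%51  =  49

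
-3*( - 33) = 99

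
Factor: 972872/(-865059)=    -2^3*3^( - 1) * 13^ ( - 1 )*41^(- 1 )*541^( - 1)*121609^1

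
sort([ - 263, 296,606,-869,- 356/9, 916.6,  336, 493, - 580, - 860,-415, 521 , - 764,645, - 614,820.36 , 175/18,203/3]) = [ - 869, - 860, - 764,-614, - 580, - 415, - 263, - 356/9 , 175/18,203/3, 296,336,493,521,606,645,820.36,916.6 ]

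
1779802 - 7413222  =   - 5633420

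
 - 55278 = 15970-71248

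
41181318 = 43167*954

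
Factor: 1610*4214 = 6784540= 2^2*5^1*7^3*23^1*43^1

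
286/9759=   286/9759 = 0.03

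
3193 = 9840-6647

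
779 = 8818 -8039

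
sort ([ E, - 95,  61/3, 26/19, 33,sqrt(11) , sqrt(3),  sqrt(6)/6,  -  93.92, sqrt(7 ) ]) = [-95, - 93.92,sqrt( 6)/6, 26/19, sqrt( 3),sqrt(7 ) , E,sqrt ( 11 ),61/3,  33 ] 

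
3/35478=1/11826=0.00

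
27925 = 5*5585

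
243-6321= - 6078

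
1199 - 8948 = -7749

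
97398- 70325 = 27073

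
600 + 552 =1152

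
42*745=31290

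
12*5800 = 69600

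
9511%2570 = 1801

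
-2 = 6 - 8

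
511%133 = 112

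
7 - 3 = 4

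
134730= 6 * 22455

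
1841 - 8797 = - 6956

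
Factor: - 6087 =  - 3^1*2029^1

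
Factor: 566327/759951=3^( - 2 )*17^( - 1 )*521^1 * 1087^1 * 4967^( - 1)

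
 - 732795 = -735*997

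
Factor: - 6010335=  - 3^3*5^1*211^2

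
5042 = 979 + 4063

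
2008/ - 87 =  - 2008/87 =- 23.08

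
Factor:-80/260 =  - 2^2*13^( - 1) = -  4/13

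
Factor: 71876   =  2^2*7^1* 17^1*151^1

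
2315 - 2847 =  - 532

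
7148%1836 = 1640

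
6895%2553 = 1789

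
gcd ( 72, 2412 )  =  36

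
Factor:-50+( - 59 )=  - 109^1 = -109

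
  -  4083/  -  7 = 4083/7= 583.29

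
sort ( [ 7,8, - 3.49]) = [ - 3.49,  7, 8]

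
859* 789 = 677751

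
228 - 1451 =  - 1223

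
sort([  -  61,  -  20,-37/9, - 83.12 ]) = [-83.12,-61,-20,-37/9 ]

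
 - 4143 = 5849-9992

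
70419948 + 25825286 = 96245234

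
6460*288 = 1860480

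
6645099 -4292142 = 2352957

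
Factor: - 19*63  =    -  1197 =- 3^2*7^1 *19^1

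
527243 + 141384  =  668627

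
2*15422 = 30844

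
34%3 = 1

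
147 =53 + 94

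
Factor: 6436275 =3^1*5^2 * 85817^1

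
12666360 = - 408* ( - 31045)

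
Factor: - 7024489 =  - 41^1*171329^1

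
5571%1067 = 236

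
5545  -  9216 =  - 3671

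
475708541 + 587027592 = 1062736133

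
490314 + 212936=703250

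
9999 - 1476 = 8523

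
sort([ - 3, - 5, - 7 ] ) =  [- 7, - 5, - 3] 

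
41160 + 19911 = 61071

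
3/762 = 1/254 = 0.00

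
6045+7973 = 14018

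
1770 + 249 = 2019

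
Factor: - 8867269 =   -  8867269^1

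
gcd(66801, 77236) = 1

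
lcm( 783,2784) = 25056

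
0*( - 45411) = 0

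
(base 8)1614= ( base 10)908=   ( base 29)129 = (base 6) 4112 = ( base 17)327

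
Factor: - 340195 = - 5^1*19^1*3581^1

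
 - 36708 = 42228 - 78936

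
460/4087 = 460/4087 = 0.11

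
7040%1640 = 480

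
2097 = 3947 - 1850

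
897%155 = 122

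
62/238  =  31/119  =  0.26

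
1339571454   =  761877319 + 577694135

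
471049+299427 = 770476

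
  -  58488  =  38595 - 97083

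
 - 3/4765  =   - 3/4765 = - 0.00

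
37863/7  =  5409 = 5409.00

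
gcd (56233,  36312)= 1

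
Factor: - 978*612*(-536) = 2^6*3^3 * 17^1*67^1*163^1  =  320815296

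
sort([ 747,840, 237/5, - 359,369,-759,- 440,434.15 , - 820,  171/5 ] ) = [- 820, - 759,-440,  -  359, 171/5,237/5,369,  434.15,747,840]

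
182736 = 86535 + 96201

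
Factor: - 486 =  - 2^1 * 3^5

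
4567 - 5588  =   - 1021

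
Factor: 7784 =2^3*7^1 * 139^1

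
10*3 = 30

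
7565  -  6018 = 1547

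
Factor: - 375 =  - 3^1*5^3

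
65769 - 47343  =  18426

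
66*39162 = 2584692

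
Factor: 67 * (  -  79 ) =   -  67^1*79^1 = - 5293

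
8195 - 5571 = 2624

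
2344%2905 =2344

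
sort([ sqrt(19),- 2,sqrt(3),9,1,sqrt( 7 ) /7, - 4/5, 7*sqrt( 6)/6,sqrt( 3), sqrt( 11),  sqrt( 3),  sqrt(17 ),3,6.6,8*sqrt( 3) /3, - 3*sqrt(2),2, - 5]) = [ - 5,-3*sqrt( 2) , - 2, - 4/5,  sqrt( 7) /7,  1,sqrt(3),sqrt( 3), sqrt(  3), 2,7 *sqrt( 6)/6, 3,  sqrt (11), sqrt( 17 ),sqrt( 19), 8*sqrt( 3)/3,6.6 , 9]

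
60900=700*87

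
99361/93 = 1068 + 37/93 = 1068.40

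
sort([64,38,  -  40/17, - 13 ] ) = [ - 13, -40/17,38,64] 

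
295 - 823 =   -  528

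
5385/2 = 5385/2  =  2692.50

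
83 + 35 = 118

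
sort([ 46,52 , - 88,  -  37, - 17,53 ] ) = [ - 88, - 37, - 17, 46,52, 53 ] 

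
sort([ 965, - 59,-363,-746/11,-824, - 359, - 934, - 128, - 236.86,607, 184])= [-934  , - 824,-363,-359, - 236.86, -128,  -  746/11,-59,184, 607,965]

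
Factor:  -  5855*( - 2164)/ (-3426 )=  -  6335110/1713= -2^1*3^( - 1)* 5^1*541^1*571^ ( - 1)* 1171^1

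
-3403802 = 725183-4128985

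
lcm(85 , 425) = 425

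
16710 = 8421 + 8289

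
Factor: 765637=613^1 * 1249^1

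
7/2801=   7/2801 =0.00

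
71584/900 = 17896/225 = 79.54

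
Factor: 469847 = 7^1*67121^1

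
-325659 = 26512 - 352171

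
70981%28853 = 13275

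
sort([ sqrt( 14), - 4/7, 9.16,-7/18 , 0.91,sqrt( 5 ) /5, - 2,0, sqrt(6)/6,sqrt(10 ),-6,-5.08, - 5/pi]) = [-6, - 5.08 ,-2, - 5/pi,-4/7, - 7/18, 0,sqrt(6) /6,sqrt(5)/5, 0.91, sqrt(10), sqrt ( 14 ),  9.16]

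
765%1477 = 765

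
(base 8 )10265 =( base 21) 9ee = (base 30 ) 4mh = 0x10B5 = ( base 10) 4277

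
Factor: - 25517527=- 7^1*17^1*214433^1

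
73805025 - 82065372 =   -  8260347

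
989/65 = 989/65 = 15.22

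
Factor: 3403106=2^1 * 7^1 * 43^1*5653^1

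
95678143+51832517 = 147510660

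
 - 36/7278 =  - 6/1213 =- 0.00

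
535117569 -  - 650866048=1185983617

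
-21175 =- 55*385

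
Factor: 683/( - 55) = -5^( -1)*11^( - 1 ) *683^1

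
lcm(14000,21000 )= 42000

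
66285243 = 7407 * 8949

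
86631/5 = 86631/5 = 17326.20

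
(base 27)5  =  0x5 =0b101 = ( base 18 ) 5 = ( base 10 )5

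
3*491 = 1473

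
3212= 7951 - 4739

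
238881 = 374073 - 135192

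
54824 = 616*89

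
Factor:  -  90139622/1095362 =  - 23^1*37^1*211^1*251^1 * 547681^( - 1) = - 45069811/547681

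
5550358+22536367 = 28086725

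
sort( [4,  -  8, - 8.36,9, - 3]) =[ - 8.36, - 8, - 3,  4, 9]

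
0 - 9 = - 9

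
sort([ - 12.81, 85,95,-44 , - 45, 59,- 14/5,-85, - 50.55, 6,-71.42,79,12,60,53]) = [ - 85, - 71.42,-50.55, - 45, -44,-12.81,  -  14/5, 6, 12, 53,59,  60, 79, 85,95]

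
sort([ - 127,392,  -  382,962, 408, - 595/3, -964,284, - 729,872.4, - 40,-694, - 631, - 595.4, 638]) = [- 964,  -  729, - 694,-631,-595.4, - 382, - 595/3, - 127, - 40,  284,392, 408,638, 872.4,962 ] 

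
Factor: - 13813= -19^1 * 727^1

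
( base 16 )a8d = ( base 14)DAD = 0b101010001101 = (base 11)2036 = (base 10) 2701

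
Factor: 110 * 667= 73370 = 2^1*5^1*11^1*23^1*29^1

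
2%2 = 0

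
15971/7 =15971/7 = 2281.57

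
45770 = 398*115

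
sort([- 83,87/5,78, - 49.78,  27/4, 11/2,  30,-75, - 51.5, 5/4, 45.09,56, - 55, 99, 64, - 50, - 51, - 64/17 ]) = [ - 83,  -  75, - 55, - 51.5,-51, - 50, - 49.78, - 64/17, 5/4, 11/2, 27/4,87/5, 30,45.09, 56,  64 , 78, 99 ]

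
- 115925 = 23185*( - 5)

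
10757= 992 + 9765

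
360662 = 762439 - 401777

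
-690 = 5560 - 6250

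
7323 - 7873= - 550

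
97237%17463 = 9922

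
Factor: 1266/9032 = 2^( - 2 )*3^1*211^1*1129^( - 1 )= 633/4516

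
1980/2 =990 = 990.00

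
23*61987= 1425701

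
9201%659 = 634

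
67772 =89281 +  - 21509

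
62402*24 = 1497648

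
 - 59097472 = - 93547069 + 34449597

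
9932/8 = 1241  +  1/2 = 1241.50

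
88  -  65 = 23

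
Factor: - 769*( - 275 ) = 211475 = 5^2*11^1* 769^1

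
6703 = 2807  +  3896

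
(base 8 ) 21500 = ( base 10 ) 9024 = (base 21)k9f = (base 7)35211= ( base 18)19f6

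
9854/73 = 9854/73 = 134.99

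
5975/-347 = -5975/347= - 17.22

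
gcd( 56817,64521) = 963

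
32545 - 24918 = 7627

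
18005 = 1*18005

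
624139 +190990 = 815129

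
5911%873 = 673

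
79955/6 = 79955/6 = 13325.83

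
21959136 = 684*32104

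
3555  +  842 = 4397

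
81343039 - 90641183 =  -9298144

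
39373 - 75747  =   - 36374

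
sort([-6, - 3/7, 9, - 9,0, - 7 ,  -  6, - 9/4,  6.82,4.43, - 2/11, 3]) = [- 9, - 7, - 6, - 6, - 9/4,  -  3/7, - 2/11,0, 3,4.43,6.82, 9 ] 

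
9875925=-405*(-24385) 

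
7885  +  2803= 10688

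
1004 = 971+33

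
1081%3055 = 1081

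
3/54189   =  1/18063  =  0.00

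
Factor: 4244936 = 2^3*37^1 * 14341^1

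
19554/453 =43 + 25/151 = 43.17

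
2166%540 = 6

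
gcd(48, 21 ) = 3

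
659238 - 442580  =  216658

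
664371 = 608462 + 55909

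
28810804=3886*7414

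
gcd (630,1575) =315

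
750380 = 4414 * 170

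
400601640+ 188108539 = 588710179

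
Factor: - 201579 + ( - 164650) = -366229 = -23^1*15923^1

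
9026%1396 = 650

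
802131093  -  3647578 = 798483515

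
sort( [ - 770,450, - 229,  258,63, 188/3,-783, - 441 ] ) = [ - 783,- 770,-441, - 229, 188/3,  63,258,450]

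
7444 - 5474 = 1970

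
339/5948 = 339/5948 = 0.06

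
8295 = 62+8233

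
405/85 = 4 + 13/17 = 4.76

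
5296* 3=15888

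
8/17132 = 2/4283 = 0.00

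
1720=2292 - 572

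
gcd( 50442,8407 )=8407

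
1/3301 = 1/3301=0.00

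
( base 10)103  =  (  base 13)7c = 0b1100111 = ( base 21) 4j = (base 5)403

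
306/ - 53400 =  - 1 + 8849/8900 =-0.01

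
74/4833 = 74/4833 = 0.02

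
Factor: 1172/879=2^2 * 3^ ( - 1 ) = 4/3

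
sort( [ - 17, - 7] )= [ - 17, - 7] 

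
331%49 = 37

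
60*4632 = 277920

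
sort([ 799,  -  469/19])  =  [ - 469/19,799 ]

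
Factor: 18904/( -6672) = - 2^( - 1)*3^( - 1) * 17^1  =  - 17/6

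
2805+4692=7497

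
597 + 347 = 944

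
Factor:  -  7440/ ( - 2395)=1488/479 = 2^4 * 3^1*31^1 *479^(  -  1 )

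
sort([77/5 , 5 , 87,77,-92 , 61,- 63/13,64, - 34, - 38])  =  [ - 92, - 38, - 34, - 63/13,5  ,  77/5,61,64,77,87] 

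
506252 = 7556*67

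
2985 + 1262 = 4247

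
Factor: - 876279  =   - 3^1*292093^1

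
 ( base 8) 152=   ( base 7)211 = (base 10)106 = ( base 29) 3J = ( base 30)3G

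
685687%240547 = 204593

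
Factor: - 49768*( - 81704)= 2^6*7^1*1459^1*6221^1 = 4066244672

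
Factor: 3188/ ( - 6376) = - 1/2 =- 2^(  -  1 )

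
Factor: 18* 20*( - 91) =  - 2^3*3^2*5^1*7^1 *13^1 = - 32760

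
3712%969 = 805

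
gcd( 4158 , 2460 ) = 6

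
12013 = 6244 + 5769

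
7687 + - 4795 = 2892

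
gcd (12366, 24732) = 12366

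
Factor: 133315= 5^1*7^1*13^1*293^1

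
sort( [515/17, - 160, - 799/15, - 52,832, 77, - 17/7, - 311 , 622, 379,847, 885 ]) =[ - 311, - 160, - 799/15, - 52, - 17/7,515/17,  77, 379 , 622 , 832,  847 , 885 ]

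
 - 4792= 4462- 9254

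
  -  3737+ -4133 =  - 7870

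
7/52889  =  7/52889 = 0.00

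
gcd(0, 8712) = 8712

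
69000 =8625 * 8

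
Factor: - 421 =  - 421^1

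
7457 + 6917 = 14374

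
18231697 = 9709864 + 8521833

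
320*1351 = 432320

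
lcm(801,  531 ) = 47259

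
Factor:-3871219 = -11^1* 351929^1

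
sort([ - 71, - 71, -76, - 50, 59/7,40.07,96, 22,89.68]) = [-76, - 71,-71,  -  50,59/7, 22,40.07,89.68, 96] 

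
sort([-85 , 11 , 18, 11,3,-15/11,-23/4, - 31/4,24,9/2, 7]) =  [ - 85, - 31/4, - 23/4,-15/11,3,9/2, 7, 11,11, 18, 24 ]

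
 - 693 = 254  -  947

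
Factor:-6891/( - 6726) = 2297/2242 = 2^(-1)*19^( - 1)*59^( - 1 )*2297^1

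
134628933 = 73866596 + 60762337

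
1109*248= 275032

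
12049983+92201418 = 104251401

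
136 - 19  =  117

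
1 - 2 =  - 1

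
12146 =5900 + 6246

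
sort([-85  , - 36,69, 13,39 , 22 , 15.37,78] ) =[-85, - 36, 13, 15.37 , 22, 39 , 69,  78]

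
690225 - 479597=210628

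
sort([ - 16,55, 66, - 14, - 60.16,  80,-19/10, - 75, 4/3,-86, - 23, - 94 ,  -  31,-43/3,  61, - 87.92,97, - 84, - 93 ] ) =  [ - 94, - 93, - 87.92 ,-86, - 84,-75,-60.16, - 31,-23,-16,  -  43/3, - 14,-19/10, 4/3,  55, 61,66,  80, 97]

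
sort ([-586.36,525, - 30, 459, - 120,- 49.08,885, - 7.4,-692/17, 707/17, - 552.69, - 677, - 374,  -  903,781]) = [ - 903, - 677, - 586.36,-552.69, - 374,-120, - 49.08, - 692/17, - 30 , - 7.4,  707/17,  459, 525, 781  ,  885] 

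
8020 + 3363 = 11383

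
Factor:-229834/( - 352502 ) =11^1*31^1*523^(  -  1)=341/523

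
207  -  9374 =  - 9167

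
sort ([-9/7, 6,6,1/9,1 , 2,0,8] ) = [-9/7, 0, 1/9,1, 2, 6, 6, 8]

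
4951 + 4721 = 9672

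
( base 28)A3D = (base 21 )HKK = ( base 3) 101212222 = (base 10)7937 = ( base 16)1F01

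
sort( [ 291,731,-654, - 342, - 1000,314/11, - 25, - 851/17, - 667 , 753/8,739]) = [ - 1000,-667, - 654, - 342, - 851/17, - 25,314/11 , 753/8,291  ,  731  ,  739]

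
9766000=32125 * 304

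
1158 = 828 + 330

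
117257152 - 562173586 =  - 444916434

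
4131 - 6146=-2015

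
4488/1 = 4488= 4488.00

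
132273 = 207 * 639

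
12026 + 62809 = 74835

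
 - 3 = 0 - 3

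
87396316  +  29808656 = 117204972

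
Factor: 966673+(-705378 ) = 261295 = 5^1*52259^1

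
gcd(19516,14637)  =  4879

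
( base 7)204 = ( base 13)7b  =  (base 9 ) 123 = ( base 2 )1100110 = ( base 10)102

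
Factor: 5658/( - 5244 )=-41/38=- 2^( - 1)*19^(-1) * 41^1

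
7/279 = 7/279= 0.03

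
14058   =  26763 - 12705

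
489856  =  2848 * 172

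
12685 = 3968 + 8717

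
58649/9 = 6516+5/9 = 6516.56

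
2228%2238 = 2228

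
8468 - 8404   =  64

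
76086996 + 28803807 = 104890803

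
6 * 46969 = 281814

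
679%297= 85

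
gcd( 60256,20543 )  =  1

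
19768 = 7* 2824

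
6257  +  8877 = 15134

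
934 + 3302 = 4236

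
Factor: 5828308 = 2^2*1457077^1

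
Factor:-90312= - 2^3*3^1 * 53^1*71^1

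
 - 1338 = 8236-9574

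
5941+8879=14820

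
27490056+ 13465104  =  40955160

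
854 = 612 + 242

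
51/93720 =17/31240= 0.00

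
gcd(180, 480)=60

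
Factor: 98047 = 98047^1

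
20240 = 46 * 440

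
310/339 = 310/339 = 0.91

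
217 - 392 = -175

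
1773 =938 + 835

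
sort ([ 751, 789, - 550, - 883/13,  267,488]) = [ - 550, - 883/13, 267, 488,751, 789 ] 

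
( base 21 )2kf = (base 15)5cc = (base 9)1723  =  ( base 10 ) 1317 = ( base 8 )2445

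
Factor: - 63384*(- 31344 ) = 1986708096  =  2^7*3^2*19^1*139^1*653^1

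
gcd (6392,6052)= 68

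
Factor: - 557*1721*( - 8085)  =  3^1*5^1*7^2*11^1*557^1*1721^1=   7750256745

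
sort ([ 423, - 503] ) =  [ - 503,  423 ] 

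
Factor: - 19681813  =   - 23^1*855731^1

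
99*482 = 47718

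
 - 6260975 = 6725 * (-931) 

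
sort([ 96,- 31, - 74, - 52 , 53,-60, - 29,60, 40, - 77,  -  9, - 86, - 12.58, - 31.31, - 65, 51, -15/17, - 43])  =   [-86,-77, - 74, - 65, - 60, - 52, - 43, - 31.31,-31 ,-29,-12.58,-9,-15/17, 40, 51, 53, 60,96 ]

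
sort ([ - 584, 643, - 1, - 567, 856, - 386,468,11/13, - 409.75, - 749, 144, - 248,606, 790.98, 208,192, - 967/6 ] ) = [-749, - 584,  -  567,-409.75, - 386, - 248,-967/6 ,-1, 11/13, 144, 192,208 , 468, 606, 643, 790.98,856] 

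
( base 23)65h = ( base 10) 3306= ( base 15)ea6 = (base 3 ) 11112110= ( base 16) CEA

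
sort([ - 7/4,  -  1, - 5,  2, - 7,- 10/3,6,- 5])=[ - 7, - 5,-5,  -  10/3, - 7/4, - 1, 2,6]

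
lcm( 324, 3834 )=23004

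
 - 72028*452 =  - 32556656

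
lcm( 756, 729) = 20412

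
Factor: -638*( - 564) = 359832 = 2^3 * 3^1 * 11^1*29^1 * 47^1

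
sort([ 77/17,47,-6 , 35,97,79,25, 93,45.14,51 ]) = [-6,77/17,25, 35, 45.14,47,51,79,  93,97 ]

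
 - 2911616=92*( - 31648) 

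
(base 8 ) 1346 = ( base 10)742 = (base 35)L7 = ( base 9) 1014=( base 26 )12E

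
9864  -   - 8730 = 18594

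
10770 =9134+1636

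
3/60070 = 3/60070 = 0.00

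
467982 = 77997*6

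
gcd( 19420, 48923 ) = 1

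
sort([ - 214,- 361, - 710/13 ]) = [ - 361, - 214,-710/13]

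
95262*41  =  3905742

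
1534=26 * 59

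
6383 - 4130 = 2253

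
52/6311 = 52/6311 = 0.01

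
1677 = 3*559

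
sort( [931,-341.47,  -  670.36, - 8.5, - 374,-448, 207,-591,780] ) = [-670.36,  -  591, - 448, - 374,-341.47, - 8.5,207,780,931] 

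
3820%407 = 157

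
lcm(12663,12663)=12663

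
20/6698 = 10/3349 = 0.00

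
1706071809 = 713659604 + 992412205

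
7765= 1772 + 5993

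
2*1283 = 2566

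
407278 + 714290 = 1121568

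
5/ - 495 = -1  +  98/99 =-0.01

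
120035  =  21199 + 98836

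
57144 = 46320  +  10824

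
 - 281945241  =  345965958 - 627911199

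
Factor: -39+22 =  - 17 =- 17^1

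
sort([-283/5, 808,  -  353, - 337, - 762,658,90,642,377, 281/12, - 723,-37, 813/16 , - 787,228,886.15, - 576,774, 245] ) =[ - 787, - 762,-723, - 576, -353,-337, - 283/5, - 37,281/12,813/16,90,228,245,377,642 , 658,774,  808,886.15 ]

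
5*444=2220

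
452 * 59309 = 26807668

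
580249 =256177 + 324072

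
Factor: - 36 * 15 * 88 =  -2^5*3^3*5^1*11^1= - 47520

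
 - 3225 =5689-8914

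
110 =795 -685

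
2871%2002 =869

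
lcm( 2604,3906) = 7812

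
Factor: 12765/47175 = 5^( - 1 )*17^( - 1)*23^1 = 23/85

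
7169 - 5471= 1698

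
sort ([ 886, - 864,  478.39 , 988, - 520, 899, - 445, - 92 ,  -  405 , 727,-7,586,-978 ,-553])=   [-978,-864, - 553,-520,  -  445, - 405,-92, - 7, 478.39, 586,  727, 886, 899, 988 ] 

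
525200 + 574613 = 1099813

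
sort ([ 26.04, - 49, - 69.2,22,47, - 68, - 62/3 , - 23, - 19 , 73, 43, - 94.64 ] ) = [-94.64, - 69.2 , - 68, - 49, - 23, - 62/3, - 19,22, 26.04,43, 47,73] 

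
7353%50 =3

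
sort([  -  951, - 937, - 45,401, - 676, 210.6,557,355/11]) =[ - 951, - 937, - 676, - 45,355/11, 210.6,401,  557]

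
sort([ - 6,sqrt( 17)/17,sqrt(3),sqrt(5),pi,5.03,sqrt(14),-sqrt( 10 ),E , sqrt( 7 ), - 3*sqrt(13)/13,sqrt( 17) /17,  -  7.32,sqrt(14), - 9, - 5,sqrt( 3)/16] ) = [ - 9 , - 7.32, -6, - 5,-sqrt(10), - 3*sqrt (13)/13, sqrt( 3)/16, sqrt( 17)/17,sqrt( 17 ) /17, sqrt( 3),sqrt( 5)  ,  sqrt(7),E, pi,  sqrt( 14), sqrt( 14 ), 5.03 ] 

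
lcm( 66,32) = 1056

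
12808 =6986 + 5822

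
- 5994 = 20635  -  26629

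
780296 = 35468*22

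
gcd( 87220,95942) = 8722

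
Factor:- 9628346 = -2^1*7^1*13^1*52903^1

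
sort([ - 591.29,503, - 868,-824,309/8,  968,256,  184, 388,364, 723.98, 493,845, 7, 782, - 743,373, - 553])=[-868, - 824, - 743, - 591.29, - 553,7, 309/8,  184, 256, 364, 373,388, 493, 503, 723.98, 782, 845,  968 ] 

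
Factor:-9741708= -2^2*3^4*107^1 *281^1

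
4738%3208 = 1530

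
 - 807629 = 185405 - 993034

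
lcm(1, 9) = 9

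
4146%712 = 586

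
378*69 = 26082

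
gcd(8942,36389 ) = 1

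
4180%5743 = 4180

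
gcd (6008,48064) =6008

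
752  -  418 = 334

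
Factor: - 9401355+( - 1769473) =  - 2^2*149^1 *18743^1=-11170828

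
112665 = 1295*87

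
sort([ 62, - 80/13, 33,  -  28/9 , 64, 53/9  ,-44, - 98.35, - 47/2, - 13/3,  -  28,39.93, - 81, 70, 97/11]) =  [ - 98.35, - 81, - 44, - 28, - 47/2,-80/13, - 13/3, -28/9, 53/9, 97/11,  33, 39.93,62,64, 70]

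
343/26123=343/26123=0.01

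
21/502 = 21/502 = 0.04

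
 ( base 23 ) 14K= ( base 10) 641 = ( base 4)22001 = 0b1010000001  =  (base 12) 455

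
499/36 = 13+31/36= 13.86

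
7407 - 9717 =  - 2310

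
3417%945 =582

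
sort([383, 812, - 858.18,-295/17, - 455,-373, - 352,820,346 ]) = [ - 858.18, - 455, - 373,-352,-295/17,346,383,812, 820 ]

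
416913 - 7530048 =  - 7113135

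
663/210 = 221/70 = 3.16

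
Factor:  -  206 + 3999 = 3793  =  3793^1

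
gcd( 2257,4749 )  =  1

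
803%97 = 27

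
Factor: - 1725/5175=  - 3^( - 1) = - 1/3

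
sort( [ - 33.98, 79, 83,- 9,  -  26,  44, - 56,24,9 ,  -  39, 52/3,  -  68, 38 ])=[  -  68, - 56,-39, - 33.98, - 26, - 9, 9, 52/3 , 24, 38, 44, 79 , 83 ] 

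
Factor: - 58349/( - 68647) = 37^1*83^1*3613^( - 1 ) = 3071/3613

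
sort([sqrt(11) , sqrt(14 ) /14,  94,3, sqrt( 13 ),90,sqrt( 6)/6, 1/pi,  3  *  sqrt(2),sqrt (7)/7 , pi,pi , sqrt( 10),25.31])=[sqrt( 14)/14, 1/pi,sqrt(7 )/7 , sqrt (6 )/6  ,  3,  pi, pi , sqrt ( 10) , sqrt( 11), sqrt( 13),3*sqrt ( 2 ),25.31,90, 94] 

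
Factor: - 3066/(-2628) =7/6 = 2^( - 1)*3^ ( - 1) * 7^1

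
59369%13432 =5641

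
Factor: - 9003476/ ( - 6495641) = 2^2 * 2250869^1*6495641^( - 1)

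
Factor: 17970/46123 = 30/77 =2^1*3^1*5^1*7^ (-1)*11^( - 1) 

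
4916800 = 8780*560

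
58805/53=58805/53=1109.53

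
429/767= 33/59 = 0.56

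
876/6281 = 876/6281   =  0.14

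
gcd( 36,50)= 2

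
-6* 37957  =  -227742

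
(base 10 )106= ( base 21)51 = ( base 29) 3j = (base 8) 152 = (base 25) 46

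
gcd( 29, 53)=1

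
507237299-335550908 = 171686391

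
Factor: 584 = 2^3*73^1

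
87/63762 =29/21254=0.00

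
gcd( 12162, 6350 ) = 2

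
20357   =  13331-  - 7026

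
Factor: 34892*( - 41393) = - 1444284556 = - 2^2*11^2*13^1 * 53^1*61^1*71^1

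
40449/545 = 40449/545=74.22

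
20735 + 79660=100395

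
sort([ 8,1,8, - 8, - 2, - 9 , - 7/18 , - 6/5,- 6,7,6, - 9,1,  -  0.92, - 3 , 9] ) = [ - 9, - 9, - 8, - 6,  -  3, - 2, - 6/5, - 0.92, - 7/18, 1, 1, 6, 7,8, 8,9]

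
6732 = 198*34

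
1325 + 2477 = 3802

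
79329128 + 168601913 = 247931041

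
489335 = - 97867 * ( - 5 ) 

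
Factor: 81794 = 2^1*40897^1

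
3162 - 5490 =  - 2328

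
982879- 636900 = 345979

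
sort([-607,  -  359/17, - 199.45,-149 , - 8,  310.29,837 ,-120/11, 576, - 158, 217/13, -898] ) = [-898,-607, - 199.45 , - 158, - 149,-359/17, - 120/11,-8, 217/13, 310.29 , 576,837] 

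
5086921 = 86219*59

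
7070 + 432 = 7502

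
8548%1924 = 852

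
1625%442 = 299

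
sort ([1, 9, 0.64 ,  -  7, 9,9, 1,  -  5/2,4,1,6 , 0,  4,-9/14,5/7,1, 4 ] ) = [ - 7, - 5/2,-9/14,0,0.64,5/7, 1,1,1,1,4,4,4,6 , 9, 9,9]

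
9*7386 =66474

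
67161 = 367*183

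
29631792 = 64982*456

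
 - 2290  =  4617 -6907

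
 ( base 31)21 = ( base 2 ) 111111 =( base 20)33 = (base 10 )63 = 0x3F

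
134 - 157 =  - 23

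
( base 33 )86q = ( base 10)8936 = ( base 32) 8N8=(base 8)21350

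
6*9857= 59142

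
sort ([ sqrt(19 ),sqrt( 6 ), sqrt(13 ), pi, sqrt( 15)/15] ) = [ sqrt (15 ) /15, sqrt(6 ),pi, sqrt( 13), sqrt(19 )] 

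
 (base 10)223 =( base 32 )6v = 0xdf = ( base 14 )11d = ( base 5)1343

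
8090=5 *1618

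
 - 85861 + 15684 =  - 70177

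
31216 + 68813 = 100029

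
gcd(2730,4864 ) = 2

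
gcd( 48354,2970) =6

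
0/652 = 0 =0.00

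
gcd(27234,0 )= 27234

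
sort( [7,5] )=[ 5, 7 ]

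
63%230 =63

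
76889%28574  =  19741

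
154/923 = 154/923  =  0.17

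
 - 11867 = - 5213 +-6654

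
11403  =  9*1267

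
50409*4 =201636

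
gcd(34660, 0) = 34660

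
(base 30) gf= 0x1EF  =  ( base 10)495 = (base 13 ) 2c1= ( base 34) EJ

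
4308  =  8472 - 4164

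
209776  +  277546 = 487322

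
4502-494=4008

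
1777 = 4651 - 2874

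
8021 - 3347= 4674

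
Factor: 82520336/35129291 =2^4*1061^1*4861^1*5471^ (  -  1) * 6421^( -1)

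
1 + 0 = 1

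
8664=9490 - 826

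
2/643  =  2/643 = 0.00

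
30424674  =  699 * 43526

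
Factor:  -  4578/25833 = - 2^1*7^1*79^(  -  1) = - 14/79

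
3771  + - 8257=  - 4486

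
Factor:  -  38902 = -2^1*53^1*367^1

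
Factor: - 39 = -3^1*13^1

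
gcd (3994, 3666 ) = 2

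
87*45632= 3969984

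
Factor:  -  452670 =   -  2^1*3^1*5^1*79^1*191^1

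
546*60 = 32760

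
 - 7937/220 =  - 7937/220 = - 36.08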